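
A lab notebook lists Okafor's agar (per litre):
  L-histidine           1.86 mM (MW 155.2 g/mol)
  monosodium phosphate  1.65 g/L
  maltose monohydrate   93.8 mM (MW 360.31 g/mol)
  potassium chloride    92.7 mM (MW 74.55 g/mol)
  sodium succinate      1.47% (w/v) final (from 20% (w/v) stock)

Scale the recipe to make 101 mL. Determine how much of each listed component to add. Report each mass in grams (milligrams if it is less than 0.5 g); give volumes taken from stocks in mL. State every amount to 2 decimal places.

Working volume: 101 mL = 0.101 L.
L-histidine: 1.86 mmol/L × 155.2 mg/mmol × 0.101 L = 29.16 mg
monosodium phosphate: 1.65 g/L × 0.101 L = 0.16665 g = 166.65 mg
maltose monohydrate: 93.8 mmol/L × 360.31 g/mol × 0.101 L ÷ 1000 = 3.41 g
potassium chloride: 92.7 mmol/L × 74.55 g/mol × 0.101 L ÷ 1000 = 0.70 g
sodium succinate: dilute stock: 1.47% ÷ 20% × 101 mL = 7.42 mL

L-histidine 29.16 mg; monosodium phosphate 166.65 mg; maltose monohydrate 3.41 g; potassium chloride 0.70 g; sodium succinate 7.42 mL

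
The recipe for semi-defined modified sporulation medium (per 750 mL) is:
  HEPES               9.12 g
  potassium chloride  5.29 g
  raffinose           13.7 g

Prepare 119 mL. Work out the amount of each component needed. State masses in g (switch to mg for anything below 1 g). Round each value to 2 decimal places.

Scale factor = 119 mL / 750 mL = 0.158667.
HEPES: 9.12 g × (119 mL / 750 mL) = 1.45 g
potassium chloride: 5.29 g × (119 mL / 750 mL) = 0.839347 g = 839.35 mg
raffinose: 13.7 g × (119 mL / 750 mL) = 2.17 g

HEPES 1.45 g; potassium chloride 839.35 mg; raffinose 2.17 g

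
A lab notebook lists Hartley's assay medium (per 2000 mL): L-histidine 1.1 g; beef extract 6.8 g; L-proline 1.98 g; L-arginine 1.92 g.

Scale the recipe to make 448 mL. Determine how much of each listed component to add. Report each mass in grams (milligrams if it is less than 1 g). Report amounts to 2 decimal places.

L-histidine 246.40 mg; beef extract 1.52 g; L-proline 443.52 mg; L-arginine 430.08 mg

Scale factor = 448 mL / 2000 mL = 0.224.
L-histidine: 1.1 g × (448 mL / 2000 mL) = 0.2464 g = 246.40 mg
beef extract: 6.8 g × (448 mL / 2000 mL) = 1.52 g
L-proline: 1.98 g × (448 mL / 2000 mL) = 0.44352 g = 443.52 mg
L-arginine: 1.92 g × (448 mL / 2000 mL) = 0.43008 g = 430.08 mg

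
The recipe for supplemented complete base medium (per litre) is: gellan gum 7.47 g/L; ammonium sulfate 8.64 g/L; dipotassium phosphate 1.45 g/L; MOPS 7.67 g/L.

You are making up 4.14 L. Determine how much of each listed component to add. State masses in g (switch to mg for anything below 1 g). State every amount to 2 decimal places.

gellan gum 30.93 g; ammonium sulfate 35.77 g; dipotassium phosphate 6.00 g; MOPS 31.75 g

Scale factor relative to 1 L: 4.14.
gellan gum: 7.47 g/L × 4.14 L = 30.93 g
ammonium sulfate: 8.64 g/L × 4.14 L = 35.77 g
dipotassium phosphate: 1.45 g/L × 4.14 L = 6.00 g
MOPS: 7.67 g/L × 4.14 L = 31.75 g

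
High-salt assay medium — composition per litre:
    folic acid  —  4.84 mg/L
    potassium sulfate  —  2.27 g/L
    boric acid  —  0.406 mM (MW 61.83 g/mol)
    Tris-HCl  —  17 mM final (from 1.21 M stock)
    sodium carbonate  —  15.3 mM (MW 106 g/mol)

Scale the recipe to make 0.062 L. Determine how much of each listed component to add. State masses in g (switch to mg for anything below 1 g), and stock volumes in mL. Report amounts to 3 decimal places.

Working volume: 0.062 L.
folic acid: 4.84 mg/L × 0.062 L = 0.300 mg
potassium sulfate: 2.27 g/L × 0.062 L = 0.14074 g = 140.740 mg
boric acid: 0.406 mmol/L × 61.83 mg/mmol × 0.062 L = 1.556 mg
Tris-HCl: V = C2·V2/C1 = 17 mM × 62 mL ÷ 1210 mM = 0.871 mL
sodium carbonate: 15.3 mmol/L × 106 mg/mmol × 0.062 L = 100.552 mg

folic acid 0.300 mg; potassium sulfate 140.740 mg; boric acid 1.556 mg; Tris-HCl 0.871 mL; sodium carbonate 100.552 mg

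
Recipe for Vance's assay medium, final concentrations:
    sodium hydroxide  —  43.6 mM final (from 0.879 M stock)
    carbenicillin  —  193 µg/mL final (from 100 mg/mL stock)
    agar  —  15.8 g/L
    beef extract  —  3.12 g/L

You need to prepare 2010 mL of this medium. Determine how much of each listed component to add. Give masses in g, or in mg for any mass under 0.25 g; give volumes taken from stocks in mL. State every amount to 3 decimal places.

sodium hydroxide 99.700 mL; carbenicillin 3.879 mL; agar 31.758 g; beef extract 6.271 g

Scale factor relative to 1 L: 2.01.
sodium hydroxide: V = C2·V2/C1 = 43.6 mM × 2010 mL ÷ 879 mM = 99.700 mL
carbenicillin: V = C2·V2/C1 = 193 µg/mL × 2010 mL ÷ 100000 µg/mL = 3.879 mL
agar: 15.8 g/L × 2.01 L = 31.758 g
beef extract: 3.12 g/L × 2.01 L = 6.271 g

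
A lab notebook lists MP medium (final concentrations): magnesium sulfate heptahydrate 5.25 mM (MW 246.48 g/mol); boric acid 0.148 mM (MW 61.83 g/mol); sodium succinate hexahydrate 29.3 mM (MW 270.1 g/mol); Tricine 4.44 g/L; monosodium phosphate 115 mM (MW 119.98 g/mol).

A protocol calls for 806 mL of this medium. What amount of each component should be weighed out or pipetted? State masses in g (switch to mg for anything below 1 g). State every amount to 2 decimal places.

magnesium sulfate heptahydrate 1.04 g; boric acid 7.38 mg; sodium succinate hexahydrate 6.38 g; Tricine 3.58 g; monosodium phosphate 11.12 g

Working volume: 806 mL = 0.806 L.
magnesium sulfate heptahydrate: 5.25 mmol/L × 246.48 g/mol × 0.806 L ÷ 1000 = 1.04 g
boric acid: 0.148 mmol/L × 61.83 mg/mmol × 0.806 L = 7.38 mg
sodium succinate hexahydrate: 29.3 mmol/L × 270.1 g/mol × 0.806 L ÷ 1000 = 6.38 g
Tricine: 4.44 g/L × 0.806 L = 3.58 g
monosodium phosphate: 115 mmol/L × 119.98 g/mol × 0.806 L ÷ 1000 = 11.12 g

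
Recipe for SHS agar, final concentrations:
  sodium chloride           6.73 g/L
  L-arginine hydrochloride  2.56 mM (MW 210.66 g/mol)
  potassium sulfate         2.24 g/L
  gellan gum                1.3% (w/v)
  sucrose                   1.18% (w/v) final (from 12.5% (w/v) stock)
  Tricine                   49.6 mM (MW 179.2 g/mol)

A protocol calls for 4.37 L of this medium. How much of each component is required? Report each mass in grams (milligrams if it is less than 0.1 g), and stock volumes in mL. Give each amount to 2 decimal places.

sodium chloride 29.41 g; L-arginine hydrochloride 2.36 g; potassium sulfate 9.79 g; gellan gum 56.81 g; sucrose 412.53 mL; Tricine 38.84 g

Working volume: 4.37 L.
sodium chloride: 6.73 g/L × 4.37 L = 29.41 g
L-arginine hydrochloride: 2.56 mmol/L × 210.66 g/mol × 4.37 L ÷ 1000 = 2.36 g
potassium sulfate: 2.24 g/L × 4.37 L = 9.79 g
gellan gum: 1.3 g per 100 mL × 4370 mL ÷ 100 = 56.81 g
sucrose: V = C2·V2/C1 = 1.18% ÷ 12.5% × 4370 mL = 412.53 mL
Tricine: 49.6 mmol/L × 179.2 g/mol × 4.37 L ÷ 1000 = 38.84 g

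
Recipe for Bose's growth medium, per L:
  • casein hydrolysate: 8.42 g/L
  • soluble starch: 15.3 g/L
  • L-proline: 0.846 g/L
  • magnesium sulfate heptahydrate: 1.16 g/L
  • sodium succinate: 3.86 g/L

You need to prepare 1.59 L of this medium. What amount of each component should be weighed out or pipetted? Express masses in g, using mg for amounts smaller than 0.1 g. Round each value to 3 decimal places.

casein hydrolysate 13.388 g; soluble starch 24.327 g; L-proline 1.345 g; magnesium sulfate heptahydrate 1.844 g; sodium succinate 6.137 g

Working volume: 1.59 L.
casein hydrolysate: 8.42 g/L × 1.59 L = 13.388 g
soluble starch: 15.3 g/L × 1.59 L = 24.327 g
L-proline: 0.846 g/L × 1.59 L = 1.345 g
magnesium sulfate heptahydrate: 1.16 g/L × 1.59 L = 1.844 g
sodium succinate: 3.86 g/L × 1.59 L = 6.137 g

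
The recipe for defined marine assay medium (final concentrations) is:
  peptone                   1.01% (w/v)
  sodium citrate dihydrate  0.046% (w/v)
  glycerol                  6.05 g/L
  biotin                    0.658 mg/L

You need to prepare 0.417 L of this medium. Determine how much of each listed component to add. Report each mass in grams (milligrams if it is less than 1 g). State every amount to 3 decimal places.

peptone 4.212 g; sodium citrate dihydrate 191.820 mg; glycerol 2.523 g; biotin 0.274 mg

Scale factor relative to 1 L: 0.417.
peptone: 1.01% w/v = 10.1 g/L → 10.1 × 0.417 L = 4.212 g
sodium citrate dihydrate: 0.046% w/v = 0.46 g/L → 0.46 × 0.417 L = 0.19182 g = 191.820 mg
glycerol: 6.05 g/L × 0.417 L = 2.523 g
biotin: 0.658 mg/L × 0.417 L = 0.274 mg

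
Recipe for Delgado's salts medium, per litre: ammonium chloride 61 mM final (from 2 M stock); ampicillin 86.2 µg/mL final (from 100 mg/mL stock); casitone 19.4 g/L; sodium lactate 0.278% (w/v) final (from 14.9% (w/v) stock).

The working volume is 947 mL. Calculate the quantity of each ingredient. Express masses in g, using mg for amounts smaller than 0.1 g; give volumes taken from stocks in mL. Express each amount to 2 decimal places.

ammonium chloride 28.88 mL; ampicillin 0.82 mL; casitone 18.37 g; sodium lactate 17.67 mL

Scale factor relative to 1 L: 0.947.
ammonium chloride: V = C2·V2/C1 = 61 mM × 947 mL ÷ 2000 mM = 28.88 mL
ampicillin: V = C2·V2/C1 = 86.2 µg/mL × 947 mL ÷ 100000 µg/mL = 0.82 mL
casitone: 19.4 g/L × 0.947 L = 18.37 g
sodium lactate: C1V1 = C2V2 → 0.278% ÷ 14.9% × 947 mL = 17.67 mL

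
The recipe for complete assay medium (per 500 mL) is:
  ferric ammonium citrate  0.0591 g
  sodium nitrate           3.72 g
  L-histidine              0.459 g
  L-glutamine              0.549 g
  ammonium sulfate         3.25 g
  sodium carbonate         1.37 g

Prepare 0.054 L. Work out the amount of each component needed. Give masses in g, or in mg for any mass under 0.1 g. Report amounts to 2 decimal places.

ferric ammonium citrate 6.38 mg; sodium nitrate 0.40 g; L-histidine 49.57 mg; L-glutamine 59.29 mg; ammonium sulfate 0.35 g; sodium carbonate 0.15 g

Scale factor = 54 mL / 500 mL = 0.108.
ferric ammonium citrate: 0.0591 g × (54 mL / 500 mL) = 0.0063828 g = 6.38 mg
sodium nitrate: 3.72 g × (54 mL / 500 mL) = 0.40 g
L-histidine: 0.459 g × (54 mL / 500 mL) = 0.049572 g = 49.57 mg
L-glutamine: 0.549 g × (54 mL / 500 mL) = 0.059292 g = 59.29 mg
ammonium sulfate: 3.25 g × (54 mL / 500 mL) = 0.35 g
sodium carbonate: 1.37 g × (54 mL / 500 mL) = 0.15 g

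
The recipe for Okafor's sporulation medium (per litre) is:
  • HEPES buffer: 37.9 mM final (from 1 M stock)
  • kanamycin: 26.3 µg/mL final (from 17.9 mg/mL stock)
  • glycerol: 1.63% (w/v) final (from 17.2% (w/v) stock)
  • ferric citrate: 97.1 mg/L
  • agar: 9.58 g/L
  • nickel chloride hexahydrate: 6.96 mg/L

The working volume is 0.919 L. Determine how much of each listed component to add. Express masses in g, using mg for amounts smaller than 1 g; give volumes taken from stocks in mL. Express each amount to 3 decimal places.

HEPES buffer 34.830 mL; kanamycin 1.350 mL; glycerol 87.091 mL; ferric citrate 89.235 mg; agar 8.804 g; nickel chloride hexahydrate 6.396 mg

Scale factor relative to 1 L: 0.919.
HEPES buffer: C1V1 = C2V2 → 37.9 mM × 919 mL ÷ 1000 mM = 34.830 mL
kanamycin: V = C2·V2/C1 = 26.3 µg/mL × 919 mL ÷ 17900 µg/mL = 1.350 mL
glycerol: V = C2·V2/C1 = 1.63% ÷ 17.2% × 919 mL = 87.091 mL
ferric citrate: 97.1 mg/L × 0.919 L = 89.235 mg
agar: 9.58 g/L × 0.919 L = 8.804 g
nickel chloride hexahydrate: 6.96 mg/L × 0.919 L = 6.396 mg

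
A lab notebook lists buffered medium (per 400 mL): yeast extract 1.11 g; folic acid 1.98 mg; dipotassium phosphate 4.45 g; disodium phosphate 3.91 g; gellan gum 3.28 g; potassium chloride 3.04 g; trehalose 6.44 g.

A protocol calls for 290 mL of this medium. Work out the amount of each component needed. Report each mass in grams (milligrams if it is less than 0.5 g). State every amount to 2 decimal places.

Scale factor = 290 mL / 400 mL = 0.725.
yeast extract: 1.11 g × (290 mL / 400 mL) = 0.80 g
folic acid: 1.98 mg × (290 mL / 400 mL) = 1.44 mg
dipotassium phosphate: 4.45 g × (290 mL / 400 mL) = 3.23 g
disodium phosphate: 3.91 g × (290 mL / 400 mL) = 2.83 g
gellan gum: 3.28 g × (290 mL / 400 mL) = 2.38 g
potassium chloride: 3.04 g × (290 mL / 400 mL) = 2.20 g
trehalose: 6.44 g × (290 mL / 400 mL) = 4.67 g

yeast extract 0.80 g; folic acid 1.44 mg; dipotassium phosphate 3.23 g; disodium phosphate 2.83 g; gellan gum 2.38 g; potassium chloride 2.20 g; trehalose 4.67 g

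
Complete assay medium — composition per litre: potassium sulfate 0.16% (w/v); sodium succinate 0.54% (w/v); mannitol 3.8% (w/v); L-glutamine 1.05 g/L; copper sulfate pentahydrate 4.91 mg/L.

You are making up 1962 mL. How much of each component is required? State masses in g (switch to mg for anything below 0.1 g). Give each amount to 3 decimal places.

potassium sulfate 3.139 g; sodium succinate 10.595 g; mannitol 74.556 g; L-glutamine 2.060 g; copper sulfate pentahydrate 9.633 mg

Scale factor relative to 1 L: 1.962.
potassium sulfate: 0.16% w/v = 1.6 g/L → 1.6 × 1.962 L = 3.139 g
sodium succinate: 0.54% w/v = 5.4 g/L → 5.4 × 1.962 L = 10.595 g
mannitol: 3.8% w/v = 38 g/L → 38 × 1.962 L = 74.556 g
L-glutamine: 1.05 g/L × 1.962 L = 2.060 g
copper sulfate pentahydrate: 4.91 mg/L × 1.962 L = 9.633 mg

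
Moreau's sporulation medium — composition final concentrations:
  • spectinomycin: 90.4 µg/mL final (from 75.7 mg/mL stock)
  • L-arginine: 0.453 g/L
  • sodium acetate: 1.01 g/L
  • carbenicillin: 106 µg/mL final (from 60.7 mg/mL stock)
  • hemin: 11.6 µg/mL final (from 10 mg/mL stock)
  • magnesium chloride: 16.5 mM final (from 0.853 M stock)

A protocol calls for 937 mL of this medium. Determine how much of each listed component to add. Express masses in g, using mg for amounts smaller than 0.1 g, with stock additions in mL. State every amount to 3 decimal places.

Target volume = 937 mL = 0.937 L.
spectinomycin: V = C2·V2/C1 = 90.4 µg/mL × 937 mL ÷ 75700 µg/mL = 1.119 mL
L-arginine: 0.453 g/L × 0.937 L = 0.424 g
sodium acetate: 1.01 g/L × 0.937 L = 0.946 g
carbenicillin: C1V1 = C2V2 → 106 µg/mL × 937 mL ÷ 60700 µg/mL = 1.636 mL
hemin: C1V1 = C2V2 → 11.6 µg/mL × 937 mL ÷ 10000 µg/mL = 1.087 mL
magnesium chloride: C1V1 = C2V2 → 16.5 mM × 937 mL ÷ 853 mM = 18.125 mL

spectinomycin 1.119 mL; L-arginine 0.424 g; sodium acetate 0.946 g; carbenicillin 1.636 mL; hemin 1.087 mL; magnesium chloride 18.125 mL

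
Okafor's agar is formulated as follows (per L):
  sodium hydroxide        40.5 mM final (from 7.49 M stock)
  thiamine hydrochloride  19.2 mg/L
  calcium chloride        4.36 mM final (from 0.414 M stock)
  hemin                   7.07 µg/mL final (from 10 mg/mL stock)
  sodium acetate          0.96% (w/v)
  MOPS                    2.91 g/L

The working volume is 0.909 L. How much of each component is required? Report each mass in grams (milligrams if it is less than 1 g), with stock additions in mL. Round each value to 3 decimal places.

Working volume: 0.909 L.
sodium hydroxide: C1V1 = C2V2 → 40.5 mM × 909 mL ÷ 7490 mM = 4.915 mL
thiamine hydrochloride: 19.2 mg/L × 0.909 L = 17.453 mg
calcium chloride: V = C2·V2/C1 = 4.36 mM × 909 mL ÷ 414 mM = 9.573 mL
hemin: dilute stock: 7.07 µg/mL × 909 mL ÷ 10000 µg/mL = 0.643 mL
sodium acetate: 0.96% w/v = 9.6 g/L → 9.6 × 0.909 L = 8.726 g
MOPS: 2.91 g/L × 0.909 L = 2.645 g

sodium hydroxide 4.915 mL; thiamine hydrochloride 17.453 mg; calcium chloride 9.573 mL; hemin 0.643 mL; sodium acetate 8.726 g; MOPS 2.645 g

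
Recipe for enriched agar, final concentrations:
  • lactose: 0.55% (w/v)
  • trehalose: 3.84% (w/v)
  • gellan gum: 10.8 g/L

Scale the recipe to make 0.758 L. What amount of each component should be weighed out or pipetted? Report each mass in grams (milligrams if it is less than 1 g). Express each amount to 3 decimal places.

Working volume: 0.758 L.
lactose: 0.55% w/v = 5.5 g/L → 5.5 × 0.758 L = 4.169 g
trehalose: 3.84% w/v = 38.4 g/L → 38.4 × 0.758 L = 29.107 g
gellan gum: 10.8 g/L × 0.758 L = 8.186 g

lactose 4.169 g; trehalose 29.107 g; gellan gum 8.186 g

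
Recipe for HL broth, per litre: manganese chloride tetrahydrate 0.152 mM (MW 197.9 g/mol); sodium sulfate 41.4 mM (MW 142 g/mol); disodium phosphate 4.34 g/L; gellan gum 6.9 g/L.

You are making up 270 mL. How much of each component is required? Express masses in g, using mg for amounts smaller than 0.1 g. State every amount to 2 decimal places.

Working volume: 270 mL = 0.27 L.
manganese chloride tetrahydrate: 0.152 mmol/L × 197.9 mg/mmol × 0.27 L = 8.12 mg
sodium sulfate: 41.4 mmol/L × 142 g/mol × 0.27 L ÷ 1000 = 1.59 g
disodium phosphate: 4.34 g/L × 0.27 L = 1.17 g
gellan gum: 6.9 g/L × 0.27 L = 1.86 g

manganese chloride tetrahydrate 8.12 mg; sodium sulfate 1.59 g; disodium phosphate 1.17 g; gellan gum 1.86 g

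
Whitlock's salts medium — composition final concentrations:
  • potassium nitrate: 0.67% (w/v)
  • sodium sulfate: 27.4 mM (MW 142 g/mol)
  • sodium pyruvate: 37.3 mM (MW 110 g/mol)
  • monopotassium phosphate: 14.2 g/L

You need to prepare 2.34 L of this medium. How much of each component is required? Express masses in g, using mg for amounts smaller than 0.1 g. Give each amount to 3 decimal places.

Scale factor relative to 1 L: 2.34.
potassium nitrate: 0.67% w/v = 6.7 g/L → 6.7 × 2.34 L = 15.678 g
sodium sulfate: 27.4 mmol/L × 142 g/mol × 2.34 L ÷ 1000 = 9.104 g
sodium pyruvate: 37.3 mmol/L × 110 g/mol × 2.34 L ÷ 1000 = 9.601 g
monopotassium phosphate: 14.2 g/L × 2.34 L = 33.228 g

potassium nitrate 15.678 g; sodium sulfate 9.104 g; sodium pyruvate 9.601 g; monopotassium phosphate 33.228 g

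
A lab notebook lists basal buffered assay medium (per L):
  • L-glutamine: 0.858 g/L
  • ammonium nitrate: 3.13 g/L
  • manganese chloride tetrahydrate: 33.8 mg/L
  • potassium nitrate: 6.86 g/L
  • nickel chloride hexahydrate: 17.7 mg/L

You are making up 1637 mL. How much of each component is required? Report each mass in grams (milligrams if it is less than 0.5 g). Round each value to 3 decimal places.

Scale factor relative to 1 L: 1.637.
L-glutamine: 0.858 g/L × 1.637 L = 1.405 g
ammonium nitrate: 3.13 g/L × 1.637 L = 5.124 g
manganese chloride tetrahydrate: 33.8 mg/L × 1.637 L = 55.331 mg
potassium nitrate: 6.86 g/L × 1.637 L = 11.230 g
nickel chloride hexahydrate: 17.7 mg/L × 1.637 L = 28.975 mg

L-glutamine 1.405 g; ammonium nitrate 5.124 g; manganese chloride tetrahydrate 55.331 mg; potassium nitrate 11.230 g; nickel chloride hexahydrate 28.975 mg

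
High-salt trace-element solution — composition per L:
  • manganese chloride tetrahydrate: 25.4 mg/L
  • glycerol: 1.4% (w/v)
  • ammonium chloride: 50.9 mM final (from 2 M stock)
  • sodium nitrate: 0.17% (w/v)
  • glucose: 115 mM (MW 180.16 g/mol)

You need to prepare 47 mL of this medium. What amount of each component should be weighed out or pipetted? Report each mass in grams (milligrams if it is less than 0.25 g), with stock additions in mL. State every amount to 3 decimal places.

Working volume: 47 mL = 0.047 L.
manganese chloride tetrahydrate: 25.4 mg/L × 0.047 L = 1.194 mg
glycerol: 1.4 g per 100 mL × 47 mL ÷ 100 = 0.658 g
ammonium chloride: C1V1 = C2V2 → 50.9 mM × 47 mL ÷ 2000 mM = 1.196 mL
sodium nitrate: 0.17 g per 100 mL × 47 mL ÷ 100 = 0.0799 g = 79.900 mg
glucose: 115 mmol/L × 180.16 g/mol × 0.047 L ÷ 1000 = 0.974 g

manganese chloride tetrahydrate 1.194 mg; glycerol 0.658 g; ammonium chloride 1.196 mL; sodium nitrate 79.900 mg; glucose 0.974 g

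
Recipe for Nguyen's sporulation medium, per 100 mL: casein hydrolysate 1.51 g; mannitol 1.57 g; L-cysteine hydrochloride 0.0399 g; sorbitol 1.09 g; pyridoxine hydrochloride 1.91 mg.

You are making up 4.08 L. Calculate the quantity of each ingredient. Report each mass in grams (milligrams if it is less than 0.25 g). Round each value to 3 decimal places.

casein hydrolysate 61.608 g; mannitol 64.056 g; L-cysteine hydrochloride 1.628 g; sorbitol 44.472 g; pyridoxine hydrochloride 77.928 mg

Ratio of target to recipe volume: 4080 / 100 = 40.8.
casein hydrolysate: 1.51 g × (4080 mL / 100 mL) = 61.608 g
mannitol: 1.57 g × (4080 mL / 100 mL) = 64.056 g
L-cysteine hydrochloride: 0.0399 g × (4080 mL / 100 mL) = 1.628 g
sorbitol: 1.09 g × (4080 mL / 100 mL) = 44.472 g
pyridoxine hydrochloride: 1.91 mg × (4080 mL / 100 mL) = 77.928 mg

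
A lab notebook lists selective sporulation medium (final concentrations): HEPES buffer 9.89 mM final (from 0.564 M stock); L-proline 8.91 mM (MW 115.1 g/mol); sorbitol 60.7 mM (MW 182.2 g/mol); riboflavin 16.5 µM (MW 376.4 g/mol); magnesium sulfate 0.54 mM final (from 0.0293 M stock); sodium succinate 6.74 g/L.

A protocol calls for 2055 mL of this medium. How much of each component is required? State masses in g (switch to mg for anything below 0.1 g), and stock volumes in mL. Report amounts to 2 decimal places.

Working volume: 2055 mL = 2.055 L.
HEPES buffer: V = C2·V2/C1 = 9.89 mM × 2055 mL ÷ 564 mM = 36.04 mL
L-proline: 8.91 mmol/L × 115.1 g/mol × 2.055 L ÷ 1000 = 2.11 g
sorbitol: 60.7 mmol/L × 182.2 g/mol × 2.055 L ÷ 1000 = 22.73 g
riboflavin: 16.5 µmol/L × 376.4 g/mol × 2.055 L ÷ 1000 = 12.76 mg
magnesium sulfate: dilute stock: 0.54 mM × 2055 mL ÷ 29.3 mM = 37.87 mL
sodium succinate: 6.74 g/L × 2.055 L = 13.85 g

HEPES buffer 36.04 mL; L-proline 2.11 g; sorbitol 22.73 g; riboflavin 12.76 mg; magnesium sulfate 37.87 mL; sodium succinate 13.85 g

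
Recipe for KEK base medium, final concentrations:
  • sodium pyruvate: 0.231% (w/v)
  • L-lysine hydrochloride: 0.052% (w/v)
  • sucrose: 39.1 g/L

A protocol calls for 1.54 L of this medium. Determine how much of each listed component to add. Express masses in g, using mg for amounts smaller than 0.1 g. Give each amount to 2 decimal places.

sodium pyruvate 3.56 g; L-lysine hydrochloride 0.80 g; sucrose 60.21 g

Working volume: 1.54 L.
sodium pyruvate: 0.231 g per 100 mL × 1540 mL ÷ 100 = 3.56 g
L-lysine hydrochloride: 0.052 g per 100 mL × 1540 mL ÷ 100 = 0.80 g
sucrose: 39.1 g/L × 1.54 L = 60.21 g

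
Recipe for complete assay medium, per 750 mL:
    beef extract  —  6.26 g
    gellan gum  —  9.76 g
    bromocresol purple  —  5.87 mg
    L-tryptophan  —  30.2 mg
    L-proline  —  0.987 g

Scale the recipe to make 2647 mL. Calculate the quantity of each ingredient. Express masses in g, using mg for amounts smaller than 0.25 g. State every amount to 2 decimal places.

Scale factor = 2647 mL / 750 mL = 3.52933.
beef extract: 6.26 g × (2647 mL / 750 mL) = 22.09 g
gellan gum: 9.76 g × (2647 mL / 750 mL) = 34.45 g
bromocresol purple: 5.87 mg × (2647 mL / 750 mL) = 20.72 mg
L-tryptophan: 30.2 mg × (2647 mL / 750 mL) = 106.59 mg
L-proline: 0.987 g × (2647 mL / 750 mL) = 3.48 g

beef extract 22.09 g; gellan gum 34.45 g; bromocresol purple 20.72 mg; L-tryptophan 106.59 mg; L-proline 3.48 g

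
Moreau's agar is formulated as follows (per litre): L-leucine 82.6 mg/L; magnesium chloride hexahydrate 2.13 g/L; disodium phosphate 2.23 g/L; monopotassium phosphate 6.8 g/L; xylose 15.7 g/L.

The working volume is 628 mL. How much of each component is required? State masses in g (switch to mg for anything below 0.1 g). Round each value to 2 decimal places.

L-leucine 51.87 mg; magnesium chloride hexahydrate 1.34 g; disodium phosphate 1.40 g; monopotassium phosphate 4.27 g; xylose 9.86 g

Working volume: 628 mL = 0.628 L.
L-leucine: 82.6 mg/L × 0.628 L = 51.87 mg
magnesium chloride hexahydrate: 2.13 g/L × 0.628 L = 1.34 g
disodium phosphate: 2.23 g/L × 0.628 L = 1.40 g
monopotassium phosphate: 6.8 g/L × 0.628 L = 4.27 g
xylose: 15.7 g/L × 0.628 L = 9.86 g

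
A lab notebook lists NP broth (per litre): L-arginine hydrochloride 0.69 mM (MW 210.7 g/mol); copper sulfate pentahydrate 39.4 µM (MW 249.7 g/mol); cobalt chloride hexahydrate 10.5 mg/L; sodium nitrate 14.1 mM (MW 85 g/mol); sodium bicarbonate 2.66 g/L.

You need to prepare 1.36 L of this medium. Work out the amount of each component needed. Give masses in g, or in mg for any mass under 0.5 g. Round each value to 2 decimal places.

Working volume: 1.36 L.
L-arginine hydrochloride: 0.69 mmol/L × 210.7 mg/mmol × 1.36 L = 197.72 mg
copper sulfate pentahydrate: 39.4 µmol/L × 249.7 g/mol × 1.36 L ÷ 1000 = 13.38 mg
cobalt chloride hexahydrate: 10.5 mg/L × 1.36 L = 14.28 mg
sodium nitrate: 14.1 mmol/L × 85 g/mol × 1.36 L ÷ 1000 = 1.63 g
sodium bicarbonate: 2.66 g/L × 1.36 L = 3.62 g

L-arginine hydrochloride 197.72 mg; copper sulfate pentahydrate 13.38 mg; cobalt chloride hexahydrate 14.28 mg; sodium nitrate 1.63 g; sodium bicarbonate 3.62 g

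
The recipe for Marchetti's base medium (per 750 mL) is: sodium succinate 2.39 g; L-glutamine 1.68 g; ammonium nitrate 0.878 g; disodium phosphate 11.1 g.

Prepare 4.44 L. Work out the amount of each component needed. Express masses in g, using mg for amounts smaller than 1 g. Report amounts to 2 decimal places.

sodium succinate 14.15 g; L-glutamine 9.95 g; ammonium nitrate 5.20 g; disodium phosphate 65.71 g

Scale factor = 4440 mL / 750 mL = 5.92.
sodium succinate: 2.39 g × (4440 mL / 750 mL) = 14.15 g
L-glutamine: 1.68 g × (4440 mL / 750 mL) = 9.95 g
ammonium nitrate: 0.878 g × (4440 mL / 750 mL) = 5.20 g
disodium phosphate: 11.1 g × (4440 mL / 750 mL) = 65.71 g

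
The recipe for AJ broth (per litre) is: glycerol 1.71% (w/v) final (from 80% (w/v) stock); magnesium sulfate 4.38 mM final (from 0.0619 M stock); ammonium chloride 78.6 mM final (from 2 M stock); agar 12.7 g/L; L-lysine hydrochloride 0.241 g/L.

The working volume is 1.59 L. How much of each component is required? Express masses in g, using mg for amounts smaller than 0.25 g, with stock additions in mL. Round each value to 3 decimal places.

Scale factor relative to 1 L: 1.59.
glycerol: V = C2·V2/C1 = 1.71% ÷ 80% × 1590 mL = 33.986 mL
magnesium sulfate: dilute stock: 4.38 mM × 1590 mL ÷ 61.9 mM = 112.507 mL
ammonium chloride: dilute stock: 78.6 mM × 1590 mL ÷ 2000 mM = 62.487 mL
agar: 12.7 g/L × 1.59 L = 20.193 g
L-lysine hydrochloride: 0.241 g/L × 1.59 L = 0.383 g

glycerol 33.986 mL; magnesium sulfate 112.507 mL; ammonium chloride 62.487 mL; agar 20.193 g; L-lysine hydrochloride 0.383 g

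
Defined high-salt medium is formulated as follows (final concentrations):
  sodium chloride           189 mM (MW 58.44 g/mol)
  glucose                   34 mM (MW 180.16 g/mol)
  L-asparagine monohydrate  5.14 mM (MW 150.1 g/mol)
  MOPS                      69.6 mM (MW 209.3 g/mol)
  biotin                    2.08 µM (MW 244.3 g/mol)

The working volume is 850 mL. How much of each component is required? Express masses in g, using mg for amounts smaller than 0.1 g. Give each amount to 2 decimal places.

sodium chloride 9.39 g; glucose 5.21 g; L-asparagine monohydrate 0.66 g; MOPS 12.38 g; biotin 0.43 mg

Working volume: 850 mL = 0.85 L.
sodium chloride: 189 mmol/L × 58.44 g/mol × 0.85 L ÷ 1000 = 9.39 g
glucose: 34 mmol/L × 180.16 g/mol × 0.85 L ÷ 1000 = 5.21 g
L-asparagine monohydrate: 5.14 mmol/L × 150.1 g/mol × 0.85 L ÷ 1000 = 0.66 g
MOPS: 69.6 mmol/L × 209.3 g/mol × 0.85 L ÷ 1000 = 12.38 g
biotin: 2.08 µmol/L × 244.3 g/mol × 0.85 L ÷ 1000 = 0.43 mg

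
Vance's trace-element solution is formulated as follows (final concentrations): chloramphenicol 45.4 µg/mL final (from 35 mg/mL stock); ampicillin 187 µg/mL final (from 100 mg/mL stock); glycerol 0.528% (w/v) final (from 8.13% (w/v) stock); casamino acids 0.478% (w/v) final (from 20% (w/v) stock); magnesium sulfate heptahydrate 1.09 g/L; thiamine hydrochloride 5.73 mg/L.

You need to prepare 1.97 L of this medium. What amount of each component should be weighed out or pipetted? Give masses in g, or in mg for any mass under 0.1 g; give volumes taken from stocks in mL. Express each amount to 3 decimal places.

chloramphenicol 2.555 mL; ampicillin 3.684 mL; glycerol 127.941 mL; casamino acids 47.083 mL; magnesium sulfate heptahydrate 2.147 g; thiamine hydrochloride 11.288 mg

Working volume: 1.97 L.
chloramphenicol: C1V1 = C2V2 → 45.4 µg/mL × 1970 mL ÷ 35000 µg/mL = 2.555 mL
ampicillin: C1V1 = C2V2 → 187 µg/mL × 1970 mL ÷ 100000 µg/mL = 3.684 mL
glycerol: V = C2·V2/C1 = 0.528% ÷ 8.13% × 1970 mL = 127.941 mL
casamino acids: dilute stock: 0.478% ÷ 20% × 1970 mL = 47.083 mL
magnesium sulfate heptahydrate: 1.09 g/L × 1.97 L = 2.147 g
thiamine hydrochloride: 5.73 mg/L × 1.97 L = 11.288 mg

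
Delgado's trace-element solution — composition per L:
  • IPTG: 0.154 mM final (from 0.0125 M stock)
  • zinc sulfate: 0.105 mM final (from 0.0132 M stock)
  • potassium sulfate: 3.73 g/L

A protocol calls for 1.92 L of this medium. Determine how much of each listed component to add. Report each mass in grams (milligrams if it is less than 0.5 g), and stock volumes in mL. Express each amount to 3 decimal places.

IPTG 23.654 mL; zinc sulfate 15.273 mL; potassium sulfate 7.162 g

Working volume: 1.92 L.
IPTG: C1V1 = C2V2 → 0.154 mM × 1920 mL ÷ 12.5 mM = 23.654 mL
zinc sulfate: V = C2·V2/C1 = 0.105 mM × 1920 mL ÷ 13.2 mM = 15.273 mL
potassium sulfate: 3.73 g/L × 1.92 L = 7.162 g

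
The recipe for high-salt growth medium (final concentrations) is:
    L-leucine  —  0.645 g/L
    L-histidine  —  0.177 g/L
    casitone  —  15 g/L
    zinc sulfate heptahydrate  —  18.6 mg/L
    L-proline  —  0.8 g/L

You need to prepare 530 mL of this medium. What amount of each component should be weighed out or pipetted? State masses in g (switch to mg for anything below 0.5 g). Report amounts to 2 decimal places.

Scale factor relative to 1 L: 0.53.
L-leucine: 0.645 g/L × 0.53 L = 0.34185 g = 341.85 mg
L-histidine: 0.177 g/L × 0.53 L = 0.09381 g = 93.81 mg
casitone: 15 g/L × 0.53 L = 7.95 g
zinc sulfate heptahydrate: 18.6 mg/L × 0.53 L = 9.86 mg
L-proline: 0.8 g/L × 0.53 L = 0.424 g = 424.00 mg

L-leucine 341.85 mg; L-histidine 93.81 mg; casitone 7.95 g; zinc sulfate heptahydrate 9.86 mg; L-proline 424.00 mg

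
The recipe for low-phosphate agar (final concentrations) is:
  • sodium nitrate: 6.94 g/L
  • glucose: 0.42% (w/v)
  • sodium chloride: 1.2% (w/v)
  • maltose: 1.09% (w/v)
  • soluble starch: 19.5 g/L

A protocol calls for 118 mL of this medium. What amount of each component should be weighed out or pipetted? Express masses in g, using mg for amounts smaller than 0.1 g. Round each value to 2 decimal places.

sodium nitrate 0.82 g; glucose 0.50 g; sodium chloride 1.42 g; maltose 1.29 g; soluble starch 2.30 g

Working volume: 118 mL = 0.118 L.
sodium nitrate: 6.94 g/L × 0.118 L = 0.82 g
glucose: 0.42 g per 100 mL × 118 mL ÷ 100 = 0.50 g
sodium chloride: 1.2 g per 100 mL × 118 mL ÷ 100 = 1.42 g
maltose: 1.09 g per 100 mL × 118 mL ÷ 100 = 1.29 g
soluble starch: 19.5 g/L × 0.118 L = 2.30 g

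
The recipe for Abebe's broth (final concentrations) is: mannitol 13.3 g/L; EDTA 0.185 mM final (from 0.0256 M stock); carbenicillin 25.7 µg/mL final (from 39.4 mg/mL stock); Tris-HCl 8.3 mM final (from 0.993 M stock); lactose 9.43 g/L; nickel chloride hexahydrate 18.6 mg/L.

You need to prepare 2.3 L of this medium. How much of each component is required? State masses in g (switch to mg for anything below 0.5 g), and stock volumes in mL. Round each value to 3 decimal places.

Scale factor relative to 1 L: 2.3.
mannitol: 13.3 g/L × 2.3 L = 30.590 g
EDTA: dilute stock: 0.185 mM × 2300 mL ÷ 25.6 mM = 16.621 mL
carbenicillin: dilute stock: 25.7 µg/mL × 2300 mL ÷ 39400 µg/mL = 1.500 mL
Tris-HCl: dilute stock: 8.3 mM × 2300 mL ÷ 993 mM = 19.225 mL
lactose: 9.43 g/L × 2.3 L = 21.689 g
nickel chloride hexahydrate: 18.6 mg/L × 2.3 L = 42.780 mg

mannitol 30.590 g; EDTA 16.621 mL; carbenicillin 1.500 mL; Tris-HCl 19.225 mL; lactose 21.689 g; nickel chloride hexahydrate 42.780 mg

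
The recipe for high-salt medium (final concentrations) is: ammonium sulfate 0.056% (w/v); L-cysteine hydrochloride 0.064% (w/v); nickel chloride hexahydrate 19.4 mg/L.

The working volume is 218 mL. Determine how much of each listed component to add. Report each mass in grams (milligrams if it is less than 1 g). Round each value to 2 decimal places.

Working volume: 218 mL = 0.218 L.
ammonium sulfate: 0.056% w/v = 0.56 g/L → 0.56 × 0.218 L = 0.12208 g = 122.08 mg
L-cysteine hydrochloride: 0.064 g per 100 mL × 218 mL ÷ 100 = 0.13952 g = 139.52 mg
nickel chloride hexahydrate: 19.4 mg/L × 0.218 L = 4.23 mg

ammonium sulfate 122.08 mg; L-cysteine hydrochloride 139.52 mg; nickel chloride hexahydrate 4.23 mg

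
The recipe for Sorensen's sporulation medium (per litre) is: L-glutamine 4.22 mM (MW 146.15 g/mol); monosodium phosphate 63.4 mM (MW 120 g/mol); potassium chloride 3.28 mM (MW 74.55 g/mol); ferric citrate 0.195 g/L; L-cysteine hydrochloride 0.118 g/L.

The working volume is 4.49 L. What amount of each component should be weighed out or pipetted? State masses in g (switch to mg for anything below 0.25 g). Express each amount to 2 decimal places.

Scale factor relative to 1 L: 4.49.
L-glutamine: 4.22 mmol/L × 146.15 g/mol × 4.49 L ÷ 1000 = 2.77 g
monosodium phosphate: 63.4 mmol/L × 120 g/mol × 4.49 L ÷ 1000 = 34.16 g
potassium chloride: 3.28 mmol/L × 74.55 g/mol × 4.49 L ÷ 1000 = 1.10 g
ferric citrate: 0.195 g/L × 4.49 L = 0.88 g
L-cysteine hydrochloride: 0.118 g/L × 4.49 L = 0.53 g

L-glutamine 2.77 g; monosodium phosphate 34.16 g; potassium chloride 1.10 g; ferric citrate 0.88 g; L-cysteine hydrochloride 0.53 g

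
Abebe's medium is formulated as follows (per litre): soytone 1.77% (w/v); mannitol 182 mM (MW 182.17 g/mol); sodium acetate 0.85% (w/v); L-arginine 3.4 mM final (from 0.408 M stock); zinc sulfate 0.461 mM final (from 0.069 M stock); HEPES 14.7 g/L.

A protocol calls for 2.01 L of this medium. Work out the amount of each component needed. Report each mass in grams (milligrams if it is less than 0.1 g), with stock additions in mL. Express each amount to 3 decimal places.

Scale factor relative to 1 L: 2.01.
soytone: 1.77% w/v = 17.7 g/L → 17.7 × 2.01 L = 35.577 g
mannitol: 182 mmol/L × 182.17 g/mol × 2.01 L ÷ 1000 = 66.641 g
sodium acetate: 0.85% w/v = 8.5 g/L → 8.5 × 2.01 L = 17.085 g
L-arginine: C1V1 = C2V2 → 3.4 mM × 2010 mL ÷ 408 mM = 16.750 mL
zinc sulfate: V = C2·V2/C1 = 0.461 mM × 2010 mL ÷ 69 mM = 13.429 mL
HEPES: 14.7 g/L × 2.01 L = 29.547 g

soytone 35.577 g; mannitol 66.641 g; sodium acetate 17.085 g; L-arginine 16.750 mL; zinc sulfate 13.429 mL; HEPES 29.547 g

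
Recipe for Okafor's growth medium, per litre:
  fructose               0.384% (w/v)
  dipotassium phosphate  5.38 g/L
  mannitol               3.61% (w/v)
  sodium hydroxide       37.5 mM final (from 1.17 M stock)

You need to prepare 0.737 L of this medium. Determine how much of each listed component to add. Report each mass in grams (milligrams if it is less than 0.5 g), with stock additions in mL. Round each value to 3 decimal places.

Scale factor relative to 1 L: 0.737.
fructose: 0.384 g per 100 mL × 737 mL ÷ 100 = 2.830 g
dipotassium phosphate: 5.38 g/L × 0.737 L = 3.965 g
mannitol: 3.61% w/v = 36.1 g/L → 36.1 × 0.737 L = 26.606 g
sodium hydroxide: V = C2·V2/C1 = 37.5 mM × 737 mL ÷ 1170 mM = 23.622 mL

fructose 2.830 g; dipotassium phosphate 3.965 g; mannitol 26.606 g; sodium hydroxide 23.622 mL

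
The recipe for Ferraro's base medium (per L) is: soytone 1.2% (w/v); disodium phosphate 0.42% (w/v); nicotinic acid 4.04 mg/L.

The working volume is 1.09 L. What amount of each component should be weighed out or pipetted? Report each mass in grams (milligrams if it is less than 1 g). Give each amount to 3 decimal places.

Working volume: 1.09 L.
soytone: 1.2 g per 100 mL × 1090 mL ÷ 100 = 13.080 g
disodium phosphate: 0.42 g per 100 mL × 1090 mL ÷ 100 = 4.578 g
nicotinic acid: 4.04 mg/L × 1.09 L = 4.404 mg

soytone 13.080 g; disodium phosphate 4.578 g; nicotinic acid 4.404 mg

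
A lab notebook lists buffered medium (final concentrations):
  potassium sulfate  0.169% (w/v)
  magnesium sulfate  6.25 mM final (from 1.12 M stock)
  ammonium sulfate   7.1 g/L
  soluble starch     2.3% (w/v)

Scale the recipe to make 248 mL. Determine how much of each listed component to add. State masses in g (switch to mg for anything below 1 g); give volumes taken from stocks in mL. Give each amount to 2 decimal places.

potassium sulfate 419.12 mg; magnesium sulfate 1.38 mL; ammonium sulfate 1.76 g; soluble starch 5.70 g

Working volume: 248 mL = 0.248 L.
potassium sulfate: 0.169% w/v = 1.69 g/L → 1.69 × 0.248 L = 0.41912 g = 419.12 mg
magnesium sulfate: V = C2·V2/C1 = 6.25 mM × 248 mL ÷ 1120 mM = 1.38 mL
ammonium sulfate: 7.1 g/L × 0.248 L = 1.76 g
soluble starch: 2.3% w/v = 23 g/L → 23 × 0.248 L = 5.70 g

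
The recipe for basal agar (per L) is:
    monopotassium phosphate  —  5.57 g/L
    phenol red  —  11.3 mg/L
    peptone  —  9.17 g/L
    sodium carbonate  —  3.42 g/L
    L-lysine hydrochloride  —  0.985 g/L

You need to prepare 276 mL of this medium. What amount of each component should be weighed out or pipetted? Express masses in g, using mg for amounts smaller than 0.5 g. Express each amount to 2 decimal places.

monopotassium phosphate 1.54 g; phenol red 3.12 mg; peptone 2.53 g; sodium carbonate 0.94 g; L-lysine hydrochloride 271.86 mg

Working volume: 276 mL = 0.276 L.
monopotassium phosphate: 5.57 g/L × 0.276 L = 1.54 g
phenol red: 11.3 mg/L × 0.276 L = 3.12 mg
peptone: 9.17 g/L × 0.276 L = 2.53 g
sodium carbonate: 3.42 g/L × 0.276 L = 0.94 g
L-lysine hydrochloride: 0.985 g/L × 0.276 L = 0.27186 g = 271.86 mg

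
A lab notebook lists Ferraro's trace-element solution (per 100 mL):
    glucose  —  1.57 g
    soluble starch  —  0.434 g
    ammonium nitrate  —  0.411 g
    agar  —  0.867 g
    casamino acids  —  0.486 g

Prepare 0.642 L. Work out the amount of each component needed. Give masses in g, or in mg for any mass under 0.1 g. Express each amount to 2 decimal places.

Ratio of target to recipe volume: 642 / 100 = 6.42.
glucose: 1.57 g × (642 mL / 100 mL) = 10.08 g
soluble starch: 0.434 g × (642 mL / 100 mL) = 2.79 g
ammonium nitrate: 0.411 g × (642 mL / 100 mL) = 2.64 g
agar: 0.867 g × (642 mL / 100 mL) = 5.57 g
casamino acids: 0.486 g × (642 mL / 100 mL) = 3.12 g

glucose 10.08 g; soluble starch 2.79 g; ammonium nitrate 2.64 g; agar 5.57 g; casamino acids 3.12 g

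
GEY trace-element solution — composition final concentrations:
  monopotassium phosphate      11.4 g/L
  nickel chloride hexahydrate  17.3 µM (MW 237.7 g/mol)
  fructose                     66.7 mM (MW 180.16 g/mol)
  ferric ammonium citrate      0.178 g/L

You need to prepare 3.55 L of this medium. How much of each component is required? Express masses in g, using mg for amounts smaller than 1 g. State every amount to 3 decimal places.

Working volume: 3.55 L.
monopotassium phosphate: 11.4 g/L × 3.55 L = 40.470 g
nickel chloride hexahydrate: 17.3 µmol/L × 237.7 g/mol × 3.55 L ÷ 1000 = 14.598 mg
fructose: 66.7 mmol/L × 180.16 g/mol × 3.55 L ÷ 1000 = 42.659 g
ferric ammonium citrate: 0.178 g/L × 3.55 L = 0.6319 g = 631.900 mg

monopotassium phosphate 40.470 g; nickel chloride hexahydrate 14.598 mg; fructose 42.659 g; ferric ammonium citrate 631.900 mg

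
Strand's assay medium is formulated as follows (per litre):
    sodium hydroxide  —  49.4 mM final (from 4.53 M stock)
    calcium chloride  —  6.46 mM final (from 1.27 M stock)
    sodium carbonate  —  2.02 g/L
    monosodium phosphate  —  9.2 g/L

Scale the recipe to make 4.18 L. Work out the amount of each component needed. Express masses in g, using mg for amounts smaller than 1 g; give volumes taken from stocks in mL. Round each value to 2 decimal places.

sodium hydroxide 45.58 mL; calcium chloride 21.26 mL; sodium carbonate 8.44 g; monosodium phosphate 38.46 g

Working volume: 4.18 L.
sodium hydroxide: dilute stock: 49.4 mM × 4180 mL ÷ 4530 mM = 45.58 mL
calcium chloride: V = C2·V2/C1 = 6.46 mM × 4180 mL ÷ 1270 mM = 21.26 mL
sodium carbonate: 2.02 g/L × 4.18 L = 8.44 g
monosodium phosphate: 9.2 g/L × 4.18 L = 38.46 g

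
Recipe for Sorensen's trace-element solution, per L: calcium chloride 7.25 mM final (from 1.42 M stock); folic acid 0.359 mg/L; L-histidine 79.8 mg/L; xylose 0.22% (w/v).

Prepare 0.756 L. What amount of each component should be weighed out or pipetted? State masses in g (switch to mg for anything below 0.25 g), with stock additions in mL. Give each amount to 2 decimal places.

Scale factor relative to 1 L: 0.756.
calcium chloride: V = C2·V2/C1 = 7.25 mM × 756 mL ÷ 1420 mM = 3.86 mL
folic acid: 0.359 mg/L × 0.756 L = 0.27 mg
L-histidine: 79.8 mg/L × 0.756 L = 60.33 mg
xylose: 0.22% w/v = 2.2 g/L → 2.2 × 0.756 L = 1.66 g

calcium chloride 3.86 mL; folic acid 0.27 mg; L-histidine 60.33 mg; xylose 1.66 g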